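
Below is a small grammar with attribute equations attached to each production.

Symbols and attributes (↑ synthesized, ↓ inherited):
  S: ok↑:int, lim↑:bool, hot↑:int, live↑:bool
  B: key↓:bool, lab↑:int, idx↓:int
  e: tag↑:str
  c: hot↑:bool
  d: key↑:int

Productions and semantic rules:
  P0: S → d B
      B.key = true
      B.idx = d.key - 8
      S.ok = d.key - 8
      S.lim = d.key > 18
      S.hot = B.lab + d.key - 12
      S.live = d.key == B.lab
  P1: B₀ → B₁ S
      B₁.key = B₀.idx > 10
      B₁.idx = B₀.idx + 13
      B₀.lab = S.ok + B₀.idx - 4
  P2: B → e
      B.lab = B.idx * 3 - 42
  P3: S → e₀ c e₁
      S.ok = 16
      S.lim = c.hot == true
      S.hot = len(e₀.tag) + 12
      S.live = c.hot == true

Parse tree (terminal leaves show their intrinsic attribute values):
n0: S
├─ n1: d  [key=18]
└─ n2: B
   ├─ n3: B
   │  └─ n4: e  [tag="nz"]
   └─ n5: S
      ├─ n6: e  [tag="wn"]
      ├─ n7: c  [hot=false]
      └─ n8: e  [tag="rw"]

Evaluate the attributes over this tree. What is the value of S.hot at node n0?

28

1. n1.key = 18  [terminal]
2. n2.key = true  [true]
3. n2.idx = 10  [d.key - 8]
4. n3.key = false  [B₀.idx > 10]
5. n3.idx = 23  [B₀.idx + 13]
6. n4.tag = "nz"  [terminal]
7. n3.lab = 27  [B.idx * 3 - 42]
8. n6.tag = "wn"  [terminal]
9. n7.hot = false  [terminal]
10. n8.tag = "rw"  [terminal]
11. n5.ok = 16  [16]
12. n5.lim = false  [c.hot == true]
13. n5.hot = 14  [len(e₀.tag) + 12]
14. n5.live = false  [c.hot == true]
15. n2.lab = 22  [S.ok + B₀.idx - 4]
16. n0.ok = 10  [d.key - 8]
17. n0.lim = false  [d.key > 18]
18. n0.hot = 28  [B.lab + d.key - 12]
19. n0.live = false  [d.key == B.lab]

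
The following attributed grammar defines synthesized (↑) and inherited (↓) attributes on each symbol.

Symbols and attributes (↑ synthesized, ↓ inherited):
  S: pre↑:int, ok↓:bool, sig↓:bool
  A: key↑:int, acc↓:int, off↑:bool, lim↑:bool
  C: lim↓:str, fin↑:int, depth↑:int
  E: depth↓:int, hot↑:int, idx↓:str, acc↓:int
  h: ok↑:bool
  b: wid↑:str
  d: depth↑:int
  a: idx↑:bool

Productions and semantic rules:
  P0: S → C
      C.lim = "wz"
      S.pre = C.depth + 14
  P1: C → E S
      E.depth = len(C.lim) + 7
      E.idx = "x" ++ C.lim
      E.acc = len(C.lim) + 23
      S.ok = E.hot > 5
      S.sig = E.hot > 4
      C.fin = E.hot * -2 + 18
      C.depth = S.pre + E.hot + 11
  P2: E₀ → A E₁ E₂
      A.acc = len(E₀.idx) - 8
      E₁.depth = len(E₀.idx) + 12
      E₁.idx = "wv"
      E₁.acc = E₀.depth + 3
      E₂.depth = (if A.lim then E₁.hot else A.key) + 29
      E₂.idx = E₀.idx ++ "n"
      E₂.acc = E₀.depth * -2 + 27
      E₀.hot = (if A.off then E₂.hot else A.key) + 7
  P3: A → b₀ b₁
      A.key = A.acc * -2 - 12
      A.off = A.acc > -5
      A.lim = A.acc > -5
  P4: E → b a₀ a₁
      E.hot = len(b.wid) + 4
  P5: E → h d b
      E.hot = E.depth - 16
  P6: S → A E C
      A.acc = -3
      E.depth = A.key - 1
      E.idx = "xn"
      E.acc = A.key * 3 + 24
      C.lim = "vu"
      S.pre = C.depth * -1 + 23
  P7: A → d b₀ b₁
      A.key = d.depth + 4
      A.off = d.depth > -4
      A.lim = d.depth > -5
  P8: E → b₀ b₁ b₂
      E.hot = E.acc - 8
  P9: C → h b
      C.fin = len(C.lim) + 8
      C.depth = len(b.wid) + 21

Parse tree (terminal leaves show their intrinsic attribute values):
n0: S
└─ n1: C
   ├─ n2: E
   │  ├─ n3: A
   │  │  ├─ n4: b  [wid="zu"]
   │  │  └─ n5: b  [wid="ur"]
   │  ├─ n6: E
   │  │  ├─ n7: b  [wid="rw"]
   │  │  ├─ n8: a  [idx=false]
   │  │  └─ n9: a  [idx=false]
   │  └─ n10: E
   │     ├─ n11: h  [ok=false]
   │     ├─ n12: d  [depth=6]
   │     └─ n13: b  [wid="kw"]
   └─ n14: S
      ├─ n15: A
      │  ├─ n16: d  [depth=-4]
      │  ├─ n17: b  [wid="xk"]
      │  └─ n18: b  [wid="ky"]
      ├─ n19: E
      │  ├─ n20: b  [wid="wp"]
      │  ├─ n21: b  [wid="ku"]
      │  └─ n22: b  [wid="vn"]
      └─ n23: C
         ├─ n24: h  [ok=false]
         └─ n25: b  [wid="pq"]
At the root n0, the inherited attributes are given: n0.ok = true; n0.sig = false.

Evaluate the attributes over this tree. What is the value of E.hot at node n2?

5

1. n0.ok = true  [given at root]
2. n0.sig = false  [given at root]
3. n1.lim = "wz"  ["wz"]
4. n2.depth = 9  [len(C.lim) + 7]
5. n2.idx = "xwz"  ["x" ++ C.lim]
6. n2.acc = 25  [len(C.lim) + 23]
7. n3.acc = -5  [len(E₀.idx) - 8]
8. n4.wid = "zu"  [terminal]
9. n5.wid = "ur"  [terminal]
10. n3.key = -2  [A.acc * -2 - 12]
11. n3.off = false  [A.acc > -5]
12. n3.lim = false  [A.acc > -5]
13. n6.depth = 15  [len(E₀.idx) + 12]
14. n6.idx = "wv"  ["wv"]
15. n6.acc = 12  [E₀.depth + 3]
16. n7.wid = "rw"  [terminal]
17. n8.idx = false  [terminal]
18. n9.idx = false  [terminal]
19. n6.hot = 6  [len(b.wid) + 4]
20. n10.depth = 27  [(if A.lim then E₁.hot else A.key) + 29]
21. n10.idx = "xwzn"  [E₀.idx ++ "n"]
22. n10.acc = 9  [E₀.depth * -2 + 27]
23. n11.ok = false  [terminal]
24. n12.depth = 6  [terminal]
25. n13.wid = "kw"  [terminal]
26. n10.hot = 11  [E.depth - 16]
27. n2.hot = 5  [(if A.off then E₂.hot else A.key) + 7]
28. n14.ok = false  [E.hot > 5]
29. n14.sig = true  [E.hot > 4]
30. n15.acc = -3  [-3]
31. n16.depth = -4  [terminal]
32. n17.wid = "xk"  [terminal]
33. n18.wid = "ky"  [terminal]
34. n15.key = 0  [d.depth + 4]
35. n15.off = false  [d.depth > -4]
36. n15.lim = true  [d.depth > -5]
37. n19.depth = -1  [A.key - 1]
38. n19.idx = "xn"  ["xn"]
39. n19.acc = 24  [A.key * 3 + 24]
40. n20.wid = "wp"  [terminal]
41. n21.wid = "ku"  [terminal]
42. n22.wid = "vn"  [terminal]
43. n19.hot = 16  [E.acc - 8]
44. n23.lim = "vu"  ["vu"]
45. n24.ok = false  [terminal]
46. n25.wid = "pq"  [terminal]
47. n23.fin = 10  [len(C.lim) + 8]
48. n23.depth = 23  [len(b.wid) + 21]
49. n14.pre = 0  [C.depth * -1 + 23]
50. n1.fin = 8  [E.hot * -2 + 18]
51. n1.depth = 16  [S.pre + E.hot + 11]
52. n0.pre = 30  [C.depth + 14]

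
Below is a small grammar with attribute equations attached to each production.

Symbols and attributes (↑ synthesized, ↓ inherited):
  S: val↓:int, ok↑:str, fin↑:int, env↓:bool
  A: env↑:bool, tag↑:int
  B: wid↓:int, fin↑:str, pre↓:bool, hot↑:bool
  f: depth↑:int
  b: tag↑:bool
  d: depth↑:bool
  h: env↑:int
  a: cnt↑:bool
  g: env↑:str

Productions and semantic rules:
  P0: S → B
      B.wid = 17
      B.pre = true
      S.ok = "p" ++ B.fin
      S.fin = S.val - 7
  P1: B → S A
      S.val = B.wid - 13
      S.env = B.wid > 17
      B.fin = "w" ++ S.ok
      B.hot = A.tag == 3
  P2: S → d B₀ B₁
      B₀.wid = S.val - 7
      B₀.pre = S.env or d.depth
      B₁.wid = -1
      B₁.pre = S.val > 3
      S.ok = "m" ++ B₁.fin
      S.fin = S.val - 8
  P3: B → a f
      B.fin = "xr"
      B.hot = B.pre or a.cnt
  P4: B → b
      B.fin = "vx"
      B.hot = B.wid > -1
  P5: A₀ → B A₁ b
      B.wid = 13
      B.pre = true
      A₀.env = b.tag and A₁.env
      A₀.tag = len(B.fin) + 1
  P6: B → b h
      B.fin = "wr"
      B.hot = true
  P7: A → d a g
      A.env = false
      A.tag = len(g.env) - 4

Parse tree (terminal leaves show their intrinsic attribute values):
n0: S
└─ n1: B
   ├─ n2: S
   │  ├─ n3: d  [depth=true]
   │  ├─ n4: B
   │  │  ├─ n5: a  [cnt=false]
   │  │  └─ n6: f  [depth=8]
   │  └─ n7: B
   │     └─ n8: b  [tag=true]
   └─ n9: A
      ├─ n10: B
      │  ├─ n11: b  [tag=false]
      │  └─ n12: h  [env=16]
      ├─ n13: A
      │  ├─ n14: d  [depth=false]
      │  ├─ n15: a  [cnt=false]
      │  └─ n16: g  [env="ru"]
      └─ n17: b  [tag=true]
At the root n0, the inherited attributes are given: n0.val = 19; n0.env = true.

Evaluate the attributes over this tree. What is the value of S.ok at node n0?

1. n0.val = 19  [given at root]
2. n0.env = true  [given at root]
3. n1.wid = 17  [17]
4. n1.pre = true  [true]
5. n2.val = 4  [B.wid - 13]
6. n2.env = false  [B.wid > 17]
7. n3.depth = true  [terminal]
8. n4.wid = -3  [S.val - 7]
9. n4.pre = true  [S.env or d.depth]
10. n5.cnt = false  [terminal]
11. n6.depth = 8  [terminal]
12. n4.fin = "xr"  ["xr"]
13. n4.hot = true  [B.pre or a.cnt]
14. n7.wid = -1  [-1]
15. n7.pre = true  [S.val > 3]
16. n8.tag = true  [terminal]
17. n7.fin = "vx"  ["vx"]
18. n7.hot = false  [B.wid > -1]
19. n2.ok = "mvx"  ["m" ++ B₁.fin]
20. n2.fin = -4  [S.val - 8]
21. n10.wid = 13  [13]
22. n10.pre = true  [true]
23. n11.tag = false  [terminal]
24. n12.env = 16  [terminal]
25. n10.fin = "wr"  ["wr"]
26. n10.hot = true  [true]
27. n14.depth = false  [terminal]
28. n15.cnt = false  [terminal]
29. n16.env = "ru"  [terminal]
30. n13.env = false  [false]
31. n13.tag = -2  [len(g.env) - 4]
32. n17.tag = true  [terminal]
33. n9.env = false  [b.tag and A₁.env]
34. n9.tag = 3  [len(B.fin) + 1]
35. n1.fin = "wmvx"  ["w" ++ S.ok]
36. n1.hot = true  [A.tag == 3]
37. n0.ok = "pwmvx"  ["p" ++ B.fin]
38. n0.fin = 12  [S.val - 7]

"pwmvx"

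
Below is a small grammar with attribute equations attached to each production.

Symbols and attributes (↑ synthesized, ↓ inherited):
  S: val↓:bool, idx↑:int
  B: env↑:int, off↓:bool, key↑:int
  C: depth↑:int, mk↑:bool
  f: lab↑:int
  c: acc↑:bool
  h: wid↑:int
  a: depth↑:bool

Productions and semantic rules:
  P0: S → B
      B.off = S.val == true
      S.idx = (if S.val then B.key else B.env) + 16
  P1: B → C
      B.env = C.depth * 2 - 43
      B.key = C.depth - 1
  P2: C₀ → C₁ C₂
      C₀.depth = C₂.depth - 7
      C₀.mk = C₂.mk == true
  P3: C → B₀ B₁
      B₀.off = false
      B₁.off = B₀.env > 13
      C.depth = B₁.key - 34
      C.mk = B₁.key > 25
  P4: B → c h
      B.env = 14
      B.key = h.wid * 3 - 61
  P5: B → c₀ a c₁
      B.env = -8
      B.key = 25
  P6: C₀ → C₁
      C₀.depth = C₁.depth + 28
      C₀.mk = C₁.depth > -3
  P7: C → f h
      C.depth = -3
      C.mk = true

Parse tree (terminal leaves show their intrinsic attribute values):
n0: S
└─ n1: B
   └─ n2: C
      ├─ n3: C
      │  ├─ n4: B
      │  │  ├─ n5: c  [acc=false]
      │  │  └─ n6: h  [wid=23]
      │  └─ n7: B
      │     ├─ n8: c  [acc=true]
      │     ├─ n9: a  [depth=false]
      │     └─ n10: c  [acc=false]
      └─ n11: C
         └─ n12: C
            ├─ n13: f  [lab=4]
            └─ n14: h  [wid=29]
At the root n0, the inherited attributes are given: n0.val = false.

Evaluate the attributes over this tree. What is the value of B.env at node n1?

-7

1. n0.val = false  [given at root]
2. n1.off = false  [S.val == true]
3. n4.off = false  [false]
4. n5.acc = false  [terminal]
5. n6.wid = 23  [terminal]
6. n4.env = 14  [14]
7. n4.key = 8  [h.wid * 3 - 61]
8. n7.off = true  [B₀.env > 13]
9. n8.acc = true  [terminal]
10. n9.depth = false  [terminal]
11. n10.acc = false  [terminal]
12. n7.env = -8  [-8]
13. n7.key = 25  [25]
14. n3.depth = -9  [B₁.key - 34]
15. n3.mk = false  [B₁.key > 25]
16. n13.lab = 4  [terminal]
17. n14.wid = 29  [terminal]
18. n12.depth = -3  [-3]
19. n12.mk = true  [true]
20. n11.depth = 25  [C₁.depth + 28]
21. n11.mk = false  [C₁.depth > -3]
22. n2.depth = 18  [C₂.depth - 7]
23. n2.mk = false  [C₂.mk == true]
24. n1.env = -7  [C.depth * 2 - 43]
25. n1.key = 17  [C.depth - 1]
26. n0.idx = 9  [(if S.val then B.key else B.env) + 16]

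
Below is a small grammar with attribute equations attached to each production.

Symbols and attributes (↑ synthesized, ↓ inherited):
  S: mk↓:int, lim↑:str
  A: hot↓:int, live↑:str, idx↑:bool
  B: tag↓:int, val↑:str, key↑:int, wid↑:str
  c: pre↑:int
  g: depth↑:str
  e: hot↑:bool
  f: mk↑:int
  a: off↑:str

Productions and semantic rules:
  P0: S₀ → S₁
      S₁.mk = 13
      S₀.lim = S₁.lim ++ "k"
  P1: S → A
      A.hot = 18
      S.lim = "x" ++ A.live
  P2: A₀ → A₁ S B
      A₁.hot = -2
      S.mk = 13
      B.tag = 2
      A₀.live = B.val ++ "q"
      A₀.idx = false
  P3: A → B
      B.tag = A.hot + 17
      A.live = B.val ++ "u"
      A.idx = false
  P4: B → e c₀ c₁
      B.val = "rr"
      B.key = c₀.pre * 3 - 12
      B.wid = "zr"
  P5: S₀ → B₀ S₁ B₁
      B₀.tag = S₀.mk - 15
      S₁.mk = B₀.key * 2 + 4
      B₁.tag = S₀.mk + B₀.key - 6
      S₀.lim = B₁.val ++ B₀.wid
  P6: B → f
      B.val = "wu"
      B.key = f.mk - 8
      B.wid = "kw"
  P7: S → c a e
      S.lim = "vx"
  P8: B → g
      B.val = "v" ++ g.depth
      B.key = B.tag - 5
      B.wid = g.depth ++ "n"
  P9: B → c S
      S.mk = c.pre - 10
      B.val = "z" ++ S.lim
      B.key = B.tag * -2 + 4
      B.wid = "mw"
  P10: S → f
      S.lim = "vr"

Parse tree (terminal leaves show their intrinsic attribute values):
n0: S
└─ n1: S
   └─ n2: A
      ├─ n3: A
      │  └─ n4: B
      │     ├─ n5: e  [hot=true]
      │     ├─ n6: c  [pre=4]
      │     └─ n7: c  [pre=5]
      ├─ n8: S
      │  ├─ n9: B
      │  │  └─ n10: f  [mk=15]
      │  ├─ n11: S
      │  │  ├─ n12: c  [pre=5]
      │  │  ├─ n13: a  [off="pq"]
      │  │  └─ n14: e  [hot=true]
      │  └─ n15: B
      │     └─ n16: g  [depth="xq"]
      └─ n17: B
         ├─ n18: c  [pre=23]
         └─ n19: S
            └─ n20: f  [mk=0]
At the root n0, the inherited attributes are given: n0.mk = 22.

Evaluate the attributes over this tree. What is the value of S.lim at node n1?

1. n0.mk = 22  [given at root]
2. n1.mk = 13  [13]
3. n2.hot = 18  [18]
4. n3.hot = -2  [-2]
5. n4.tag = 15  [A.hot + 17]
6. n5.hot = true  [terminal]
7. n6.pre = 4  [terminal]
8. n7.pre = 5  [terminal]
9. n4.val = "rr"  ["rr"]
10. n4.key = 0  [c₀.pre * 3 - 12]
11. n4.wid = "zr"  ["zr"]
12. n3.live = "rru"  [B.val ++ "u"]
13. n3.idx = false  [false]
14. n8.mk = 13  [13]
15. n9.tag = -2  [S₀.mk - 15]
16. n10.mk = 15  [terminal]
17. n9.val = "wu"  ["wu"]
18. n9.key = 7  [f.mk - 8]
19. n9.wid = "kw"  ["kw"]
20. n11.mk = 18  [B₀.key * 2 + 4]
21. n12.pre = 5  [terminal]
22. n13.off = "pq"  [terminal]
23. n14.hot = true  [terminal]
24. n11.lim = "vx"  ["vx"]
25. n15.tag = 14  [S₀.mk + B₀.key - 6]
26. n16.depth = "xq"  [terminal]
27. n15.val = "vxq"  ["v" ++ g.depth]
28. n15.key = 9  [B.tag - 5]
29. n15.wid = "xqn"  [g.depth ++ "n"]
30. n8.lim = "vxqkw"  [B₁.val ++ B₀.wid]
31. n17.tag = 2  [2]
32. n18.pre = 23  [terminal]
33. n19.mk = 13  [c.pre - 10]
34. n20.mk = 0  [terminal]
35. n19.lim = "vr"  ["vr"]
36. n17.val = "zvr"  ["z" ++ S.lim]
37. n17.key = 0  [B.tag * -2 + 4]
38. n17.wid = "mw"  ["mw"]
39. n2.live = "zvrq"  [B.val ++ "q"]
40. n2.idx = false  [false]
41. n1.lim = "xzvrq"  ["x" ++ A.live]
42. n0.lim = "xzvrqk"  [S₁.lim ++ "k"]

"xzvrq"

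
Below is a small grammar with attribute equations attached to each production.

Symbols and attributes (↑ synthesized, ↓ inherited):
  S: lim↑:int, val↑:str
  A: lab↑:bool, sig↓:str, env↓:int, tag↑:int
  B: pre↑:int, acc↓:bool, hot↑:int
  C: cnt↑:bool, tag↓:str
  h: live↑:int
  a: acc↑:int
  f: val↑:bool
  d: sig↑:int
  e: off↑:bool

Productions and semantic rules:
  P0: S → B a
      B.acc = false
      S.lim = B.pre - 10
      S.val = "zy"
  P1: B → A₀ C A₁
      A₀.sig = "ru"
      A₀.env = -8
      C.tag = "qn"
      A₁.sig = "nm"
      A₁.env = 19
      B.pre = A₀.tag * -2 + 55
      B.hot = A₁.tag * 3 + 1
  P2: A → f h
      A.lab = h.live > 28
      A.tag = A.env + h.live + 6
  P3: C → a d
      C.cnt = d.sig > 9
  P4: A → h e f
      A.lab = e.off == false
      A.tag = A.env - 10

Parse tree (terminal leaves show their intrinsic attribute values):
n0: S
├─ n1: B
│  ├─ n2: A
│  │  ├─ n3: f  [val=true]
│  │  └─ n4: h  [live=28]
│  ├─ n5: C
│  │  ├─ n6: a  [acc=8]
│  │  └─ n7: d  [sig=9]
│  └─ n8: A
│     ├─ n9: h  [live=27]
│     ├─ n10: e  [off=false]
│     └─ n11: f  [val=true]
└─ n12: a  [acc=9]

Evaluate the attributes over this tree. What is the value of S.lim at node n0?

1. n1.acc = false  [false]
2. n2.sig = "ru"  ["ru"]
3. n2.env = -8  [-8]
4. n3.val = true  [terminal]
5. n4.live = 28  [terminal]
6. n2.lab = false  [h.live > 28]
7. n2.tag = 26  [A.env + h.live + 6]
8. n5.tag = "qn"  ["qn"]
9. n6.acc = 8  [terminal]
10. n7.sig = 9  [terminal]
11. n5.cnt = false  [d.sig > 9]
12. n8.sig = "nm"  ["nm"]
13. n8.env = 19  [19]
14. n9.live = 27  [terminal]
15. n10.off = false  [terminal]
16. n11.val = true  [terminal]
17. n8.lab = true  [e.off == false]
18. n8.tag = 9  [A.env - 10]
19. n1.pre = 3  [A₀.tag * -2 + 55]
20. n1.hot = 28  [A₁.tag * 3 + 1]
21. n12.acc = 9  [terminal]
22. n0.lim = -7  [B.pre - 10]
23. n0.val = "zy"  ["zy"]

-7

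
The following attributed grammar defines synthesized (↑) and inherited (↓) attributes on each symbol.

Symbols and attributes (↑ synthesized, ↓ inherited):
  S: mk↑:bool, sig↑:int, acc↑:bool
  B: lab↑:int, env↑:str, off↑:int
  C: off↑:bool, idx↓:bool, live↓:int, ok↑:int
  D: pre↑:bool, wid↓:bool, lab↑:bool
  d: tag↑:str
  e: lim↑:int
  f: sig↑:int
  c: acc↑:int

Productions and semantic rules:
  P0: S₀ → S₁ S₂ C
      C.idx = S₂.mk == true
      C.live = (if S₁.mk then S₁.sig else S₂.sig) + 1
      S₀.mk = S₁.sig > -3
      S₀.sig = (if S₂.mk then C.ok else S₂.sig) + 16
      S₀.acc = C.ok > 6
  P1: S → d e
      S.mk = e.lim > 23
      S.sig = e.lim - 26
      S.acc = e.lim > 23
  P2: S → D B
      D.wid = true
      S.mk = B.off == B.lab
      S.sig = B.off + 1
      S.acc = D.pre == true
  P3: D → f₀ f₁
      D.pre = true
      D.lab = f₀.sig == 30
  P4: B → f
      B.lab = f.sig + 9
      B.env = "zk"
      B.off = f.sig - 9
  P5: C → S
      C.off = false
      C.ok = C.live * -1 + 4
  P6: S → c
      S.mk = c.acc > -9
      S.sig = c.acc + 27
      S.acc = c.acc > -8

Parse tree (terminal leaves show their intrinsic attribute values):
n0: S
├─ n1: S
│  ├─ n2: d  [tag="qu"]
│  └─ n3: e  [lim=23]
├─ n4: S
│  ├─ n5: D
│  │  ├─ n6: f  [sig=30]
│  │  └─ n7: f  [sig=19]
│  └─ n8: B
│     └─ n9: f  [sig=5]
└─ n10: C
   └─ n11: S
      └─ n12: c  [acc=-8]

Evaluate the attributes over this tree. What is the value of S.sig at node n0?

13

1. n2.tag = "qu"  [terminal]
2. n3.lim = 23  [terminal]
3. n1.mk = false  [e.lim > 23]
4. n1.sig = -3  [e.lim - 26]
5. n1.acc = false  [e.lim > 23]
6. n5.wid = true  [true]
7. n6.sig = 30  [terminal]
8. n7.sig = 19  [terminal]
9. n5.pre = true  [true]
10. n5.lab = true  [f₀.sig == 30]
11. n9.sig = 5  [terminal]
12. n8.lab = 14  [f.sig + 9]
13. n8.env = "zk"  ["zk"]
14. n8.off = -4  [f.sig - 9]
15. n4.mk = false  [B.off == B.lab]
16. n4.sig = -3  [B.off + 1]
17. n4.acc = true  [D.pre == true]
18. n10.idx = false  [S₂.mk == true]
19. n10.live = -2  [(if S₁.mk then S₁.sig else S₂.sig) + 1]
20. n12.acc = -8  [terminal]
21. n11.mk = true  [c.acc > -9]
22. n11.sig = 19  [c.acc + 27]
23. n11.acc = false  [c.acc > -8]
24. n10.off = false  [false]
25. n10.ok = 6  [C.live * -1 + 4]
26. n0.mk = false  [S₁.sig > -3]
27. n0.sig = 13  [(if S₂.mk then C.ok else S₂.sig) + 16]
28. n0.acc = false  [C.ok > 6]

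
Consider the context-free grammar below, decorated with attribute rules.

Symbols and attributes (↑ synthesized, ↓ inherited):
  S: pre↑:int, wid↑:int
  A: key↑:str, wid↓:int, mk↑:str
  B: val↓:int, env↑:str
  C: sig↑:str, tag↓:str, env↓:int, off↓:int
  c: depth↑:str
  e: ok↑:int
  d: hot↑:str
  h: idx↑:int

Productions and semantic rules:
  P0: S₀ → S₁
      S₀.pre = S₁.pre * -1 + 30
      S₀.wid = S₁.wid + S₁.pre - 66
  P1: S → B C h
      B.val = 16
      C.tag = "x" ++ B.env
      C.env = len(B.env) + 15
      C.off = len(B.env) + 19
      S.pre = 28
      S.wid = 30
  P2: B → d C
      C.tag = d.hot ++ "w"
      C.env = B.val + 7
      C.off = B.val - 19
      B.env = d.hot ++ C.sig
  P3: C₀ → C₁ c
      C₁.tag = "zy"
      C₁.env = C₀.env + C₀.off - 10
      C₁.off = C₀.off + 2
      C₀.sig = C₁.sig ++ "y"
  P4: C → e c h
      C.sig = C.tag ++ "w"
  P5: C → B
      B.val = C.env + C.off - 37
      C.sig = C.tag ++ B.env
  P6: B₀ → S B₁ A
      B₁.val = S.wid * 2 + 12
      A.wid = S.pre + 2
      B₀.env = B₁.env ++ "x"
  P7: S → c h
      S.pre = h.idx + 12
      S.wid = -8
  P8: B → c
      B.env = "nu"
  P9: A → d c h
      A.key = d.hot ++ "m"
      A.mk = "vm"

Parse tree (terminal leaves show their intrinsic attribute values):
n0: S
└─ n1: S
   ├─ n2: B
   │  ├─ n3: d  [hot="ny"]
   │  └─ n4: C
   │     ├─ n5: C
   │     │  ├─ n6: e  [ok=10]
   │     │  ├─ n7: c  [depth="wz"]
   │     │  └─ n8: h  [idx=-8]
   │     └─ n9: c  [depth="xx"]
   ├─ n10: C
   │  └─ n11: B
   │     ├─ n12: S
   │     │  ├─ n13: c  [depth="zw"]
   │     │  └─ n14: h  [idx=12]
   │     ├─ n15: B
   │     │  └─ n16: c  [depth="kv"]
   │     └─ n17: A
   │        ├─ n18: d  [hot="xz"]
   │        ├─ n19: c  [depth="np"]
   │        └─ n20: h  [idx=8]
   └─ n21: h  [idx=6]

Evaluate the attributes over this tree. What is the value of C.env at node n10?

21

1. n2.val = 16  [16]
2. n3.hot = "ny"  [terminal]
3. n4.tag = "nyw"  [d.hot ++ "w"]
4. n4.env = 23  [B.val + 7]
5. n4.off = -3  [B.val - 19]
6. n5.tag = "zy"  ["zy"]
7. n5.env = 10  [C₀.env + C₀.off - 10]
8. n5.off = -1  [C₀.off + 2]
9. n6.ok = 10  [terminal]
10. n7.depth = "wz"  [terminal]
11. n8.idx = -8  [terminal]
12. n5.sig = "zyw"  [C.tag ++ "w"]
13. n9.depth = "xx"  [terminal]
14. n4.sig = "zywy"  [C₁.sig ++ "y"]
15. n2.env = "nyzywy"  [d.hot ++ C.sig]
16. n10.tag = "xnyzywy"  ["x" ++ B.env]
17. n10.env = 21  [len(B.env) + 15]
18. n10.off = 25  [len(B.env) + 19]
19. n11.val = 9  [C.env + C.off - 37]
20. n13.depth = "zw"  [terminal]
21. n14.idx = 12  [terminal]
22. n12.pre = 24  [h.idx + 12]
23. n12.wid = -8  [-8]
24. n15.val = -4  [S.wid * 2 + 12]
25. n16.depth = "kv"  [terminal]
26. n15.env = "nu"  ["nu"]
27. n17.wid = 26  [S.pre + 2]
28. n18.hot = "xz"  [terminal]
29. n19.depth = "np"  [terminal]
30. n20.idx = 8  [terminal]
31. n17.key = "xzm"  [d.hot ++ "m"]
32. n17.mk = "vm"  ["vm"]
33. n11.env = "nux"  [B₁.env ++ "x"]
34. n10.sig = "xnyzywynux"  [C.tag ++ B.env]
35. n21.idx = 6  [terminal]
36. n1.pre = 28  [28]
37. n1.wid = 30  [30]
38. n0.pre = 2  [S₁.pre * -1 + 30]
39. n0.wid = -8  [S₁.wid + S₁.pre - 66]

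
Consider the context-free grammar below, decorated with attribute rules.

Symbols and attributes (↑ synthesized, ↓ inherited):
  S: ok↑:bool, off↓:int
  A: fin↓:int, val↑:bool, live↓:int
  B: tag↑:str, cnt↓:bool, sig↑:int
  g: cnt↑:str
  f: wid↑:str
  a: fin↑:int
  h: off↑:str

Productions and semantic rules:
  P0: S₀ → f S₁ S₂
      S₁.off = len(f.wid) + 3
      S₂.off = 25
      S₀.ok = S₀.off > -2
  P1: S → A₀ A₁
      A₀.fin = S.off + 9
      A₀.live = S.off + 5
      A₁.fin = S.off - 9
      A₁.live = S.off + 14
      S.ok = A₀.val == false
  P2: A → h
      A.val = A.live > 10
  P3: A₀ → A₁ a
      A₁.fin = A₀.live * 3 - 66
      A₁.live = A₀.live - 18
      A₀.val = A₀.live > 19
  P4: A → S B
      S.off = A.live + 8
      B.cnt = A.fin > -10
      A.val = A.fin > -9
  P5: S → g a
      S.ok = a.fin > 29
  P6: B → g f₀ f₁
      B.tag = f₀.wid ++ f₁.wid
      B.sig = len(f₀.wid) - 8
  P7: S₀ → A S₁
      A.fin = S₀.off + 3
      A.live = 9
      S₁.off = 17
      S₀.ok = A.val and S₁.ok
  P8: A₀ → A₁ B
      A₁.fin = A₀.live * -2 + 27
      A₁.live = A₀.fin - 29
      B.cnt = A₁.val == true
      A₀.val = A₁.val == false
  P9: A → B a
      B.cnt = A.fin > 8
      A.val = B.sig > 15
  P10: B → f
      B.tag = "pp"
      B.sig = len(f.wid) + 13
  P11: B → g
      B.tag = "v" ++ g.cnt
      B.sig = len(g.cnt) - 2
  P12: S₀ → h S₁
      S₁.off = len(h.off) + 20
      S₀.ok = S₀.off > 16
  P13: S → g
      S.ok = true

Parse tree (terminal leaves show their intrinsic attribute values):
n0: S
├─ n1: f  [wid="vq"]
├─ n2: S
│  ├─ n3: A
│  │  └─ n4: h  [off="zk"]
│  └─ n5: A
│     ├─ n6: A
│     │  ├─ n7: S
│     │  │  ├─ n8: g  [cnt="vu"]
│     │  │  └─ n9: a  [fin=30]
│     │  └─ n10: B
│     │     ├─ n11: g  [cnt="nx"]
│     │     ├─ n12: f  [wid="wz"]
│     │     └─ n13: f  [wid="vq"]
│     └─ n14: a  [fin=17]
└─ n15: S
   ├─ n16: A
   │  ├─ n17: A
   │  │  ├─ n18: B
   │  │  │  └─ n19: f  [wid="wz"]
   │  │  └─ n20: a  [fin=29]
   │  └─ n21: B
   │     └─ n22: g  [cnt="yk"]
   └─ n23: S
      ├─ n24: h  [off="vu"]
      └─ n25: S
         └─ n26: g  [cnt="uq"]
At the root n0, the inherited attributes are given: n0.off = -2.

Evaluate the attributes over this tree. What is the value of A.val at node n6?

false

1. n0.off = -2  [given at root]
2. n1.wid = "vq"  [terminal]
3. n2.off = 5  [len(f.wid) + 3]
4. n3.fin = 14  [S.off + 9]
5. n3.live = 10  [S.off + 5]
6. n4.off = "zk"  [terminal]
7. n3.val = false  [A.live > 10]
8. n5.fin = -4  [S.off - 9]
9. n5.live = 19  [S.off + 14]
10. n6.fin = -9  [A₀.live * 3 - 66]
11. n6.live = 1  [A₀.live - 18]
12. n7.off = 9  [A.live + 8]
13. n8.cnt = "vu"  [terminal]
14. n9.fin = 30  [terminal]
15. n7.ok = true  [a.fin > 29]
16. n10.cnt = true  [A.fin > -10]
17. n11.cnt = "nx"  [terminal]
18. n12.wid = "wz"  [terminal]
19. n13.wid = "vq"  [terminal]
20. n10.tag = "wzvq"  [f₀.wid ++ f₁.wid]
21. n10.sig = -6  [len(f₀.wid) - 8]
22. n6.val = false  [A.fin > -9]
23. n14.fin = 17  [terminal]
24. n5.val = false  [A₀.live > 19]
25. n2.ok = true  [A₀.val == false]
26. n15.off = 25  [25]
27. n16.fin = 28  [S₀.off + 3]
28. n16.live = 9  [9]
29. n17.fin = 9  [A₀.live * -2 + 27]
30. n17.live = -1  [A₀.fin - 29]
31. n18.cnt = true  [A.fin > 8]
32. n19.wid = "wz"  [terminal]
33. n18.tag = "pp"  ["pp"]
34. n18.sig = 15  [len(f.wid) + 13]
35. n20.fin = 29  [terminal]
36. n17.val = false  [B.sig > 15]
37. n21.cnt = false  [A₁.val == true]
38. n22.cnt = "yk"  [terminal]
39. n21.tag = "vyk"  ["v" ++ g.cnt]
40. n21.sig = 0  [len(g.cnt) - 2]
41. n16.val = true  [A₁.val == false]
42. n23.off = 17  [17]
43. n24.off = "vu"  [terminal]
44. n25.off = 22  [len(h.off) + 20]
45. n26.cnt = "uq"  [terminal]
46. n25.ok = true  [true]
47. n23.ok = true  [S₀.off > 16]
48. n15.ok = true  [A.val and S₁.ok]
49. n0.ok = false  [S₀.off > -2]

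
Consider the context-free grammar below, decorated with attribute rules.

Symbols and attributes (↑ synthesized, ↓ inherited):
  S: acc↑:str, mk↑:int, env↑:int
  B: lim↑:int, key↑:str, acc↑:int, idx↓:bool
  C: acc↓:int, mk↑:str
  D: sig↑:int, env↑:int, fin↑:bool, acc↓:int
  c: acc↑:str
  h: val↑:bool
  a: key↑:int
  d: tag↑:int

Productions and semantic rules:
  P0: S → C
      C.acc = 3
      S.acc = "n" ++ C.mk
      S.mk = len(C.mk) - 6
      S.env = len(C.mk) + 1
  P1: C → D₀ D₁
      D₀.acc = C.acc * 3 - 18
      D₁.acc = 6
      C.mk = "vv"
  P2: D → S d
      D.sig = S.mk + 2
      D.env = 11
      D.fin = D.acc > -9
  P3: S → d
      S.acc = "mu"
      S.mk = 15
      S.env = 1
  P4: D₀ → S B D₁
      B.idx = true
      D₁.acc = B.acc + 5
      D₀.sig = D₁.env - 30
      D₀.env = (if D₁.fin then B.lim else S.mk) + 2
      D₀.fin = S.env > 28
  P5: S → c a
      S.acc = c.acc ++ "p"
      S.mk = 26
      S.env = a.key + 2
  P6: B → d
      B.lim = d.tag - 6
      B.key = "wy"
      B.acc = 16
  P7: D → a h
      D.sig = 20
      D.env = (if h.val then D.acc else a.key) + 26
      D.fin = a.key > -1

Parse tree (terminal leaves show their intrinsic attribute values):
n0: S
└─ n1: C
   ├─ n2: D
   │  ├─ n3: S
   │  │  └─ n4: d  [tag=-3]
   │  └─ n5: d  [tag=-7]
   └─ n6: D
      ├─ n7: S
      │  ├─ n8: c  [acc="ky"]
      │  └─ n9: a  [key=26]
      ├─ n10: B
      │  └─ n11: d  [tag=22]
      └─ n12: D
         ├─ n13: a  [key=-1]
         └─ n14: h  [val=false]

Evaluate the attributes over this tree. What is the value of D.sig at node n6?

-5

1. n1.acc = 3  [3]
2. n2.acc = -9  [C.acc * 3 - 18]
3. n4.tag = -3  [terminal]
4. n3.acc = "mu"  ["mu"]
5. n3.mk = 15  [15]
6. n3.env = 1  [1]
7. n5.tag = -7  [terminal]
8. n2.sig = 17  [S.mk + 2]
9. n2.env = 11  [11]
10. n2.fin = false  [D.acc > -9]
11. n6.acc = 6  [6]
12. n8.acc = "ky"  [terminal]
13. n9.key = 26  [terminal]
14. n7.acc = "kyp"  [c.acc ++ "p"]
15. n7.mk = 26  [26]
16. n7.env = 28  [a.key + 2]
17. n10.idx = true  [true]
18. n11.tag = 22  [terminal]
19. n10.lim = 16  [d.tag - 6]
20. n10.key = "wy"  ["wy"]
21. n10.acc = 16  [16]
22. n12.acc = 21  [B.acc + 5]
23. n13.key = -1  [terminal]
24. n14.val = false  [terminal]
25. n12.sig = 20  [20]
26. n12.env = 25  [(if h.val then D.acc else a.key) + 26]
27. n12.fin = false  [a.key > -1]
28. n6.sig = -5  [D₁.env - 30]
29. n6.env = 28  [(if D₁.fin then B.lim else S.mk) + 2]
30. n6.fin = false  [S.env > 28]
31. n1.mk = "vv"  ["vv"]
32. n0.acc = "nvv"  ["n" ++ C.mk]
33. n0.mk = -4  [len(C.mk) - 6]
34. n0.env = 3  [len(C.mk) + 1]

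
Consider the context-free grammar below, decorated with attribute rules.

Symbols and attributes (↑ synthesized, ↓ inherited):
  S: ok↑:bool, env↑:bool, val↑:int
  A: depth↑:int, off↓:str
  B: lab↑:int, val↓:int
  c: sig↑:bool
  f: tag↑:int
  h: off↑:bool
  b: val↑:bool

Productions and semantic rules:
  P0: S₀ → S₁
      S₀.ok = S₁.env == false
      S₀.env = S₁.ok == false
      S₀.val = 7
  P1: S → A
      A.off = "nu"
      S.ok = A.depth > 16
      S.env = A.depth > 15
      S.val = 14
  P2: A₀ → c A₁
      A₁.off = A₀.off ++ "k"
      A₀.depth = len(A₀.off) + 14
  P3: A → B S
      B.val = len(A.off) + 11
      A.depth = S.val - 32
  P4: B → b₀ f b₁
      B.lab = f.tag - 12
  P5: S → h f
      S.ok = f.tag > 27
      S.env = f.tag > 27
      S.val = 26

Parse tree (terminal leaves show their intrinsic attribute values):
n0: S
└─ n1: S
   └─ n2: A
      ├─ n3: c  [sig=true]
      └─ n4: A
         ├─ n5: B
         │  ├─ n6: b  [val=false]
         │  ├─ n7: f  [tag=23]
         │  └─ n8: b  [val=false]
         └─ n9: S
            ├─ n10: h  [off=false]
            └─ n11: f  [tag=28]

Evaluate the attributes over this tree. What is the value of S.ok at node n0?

1. n2.off = "nu"  ["nu"]
2. n3.sig = true  [terminal]
3. n4.off = "nuk"  [A₀.off ++ "k"]
4. n5.val = 14  [len(A.off) + 11]
5. n6.val = false  [terminal]
6. n7.tag = 23  [terminal]
7. n8.val = false  [terminal]
8. n5.lab = 11  [f.tag - 12]
9. n10.off = false  [terminal]
10. n11.tag = 28  [terminal]
11. n9.ok = true  [f.tag > 27]
12. n9.env = true  [f.tag > 27]
13. n9.val = 26  [26]
14. n4.depth = -6  [S.val - 32]
15. n2.depth = 16  [len(A₀.off) + 14]
16. n1.ok = false  [A.depth > 16]
17. n1.env = true  [A.depth > 15]
18. n1.val = 14  [14]
19. n0.ok = false  [S₁.env == false]
20. n0.env = true  [S₁.ok == false]
21. n0.val = 7  [7]

false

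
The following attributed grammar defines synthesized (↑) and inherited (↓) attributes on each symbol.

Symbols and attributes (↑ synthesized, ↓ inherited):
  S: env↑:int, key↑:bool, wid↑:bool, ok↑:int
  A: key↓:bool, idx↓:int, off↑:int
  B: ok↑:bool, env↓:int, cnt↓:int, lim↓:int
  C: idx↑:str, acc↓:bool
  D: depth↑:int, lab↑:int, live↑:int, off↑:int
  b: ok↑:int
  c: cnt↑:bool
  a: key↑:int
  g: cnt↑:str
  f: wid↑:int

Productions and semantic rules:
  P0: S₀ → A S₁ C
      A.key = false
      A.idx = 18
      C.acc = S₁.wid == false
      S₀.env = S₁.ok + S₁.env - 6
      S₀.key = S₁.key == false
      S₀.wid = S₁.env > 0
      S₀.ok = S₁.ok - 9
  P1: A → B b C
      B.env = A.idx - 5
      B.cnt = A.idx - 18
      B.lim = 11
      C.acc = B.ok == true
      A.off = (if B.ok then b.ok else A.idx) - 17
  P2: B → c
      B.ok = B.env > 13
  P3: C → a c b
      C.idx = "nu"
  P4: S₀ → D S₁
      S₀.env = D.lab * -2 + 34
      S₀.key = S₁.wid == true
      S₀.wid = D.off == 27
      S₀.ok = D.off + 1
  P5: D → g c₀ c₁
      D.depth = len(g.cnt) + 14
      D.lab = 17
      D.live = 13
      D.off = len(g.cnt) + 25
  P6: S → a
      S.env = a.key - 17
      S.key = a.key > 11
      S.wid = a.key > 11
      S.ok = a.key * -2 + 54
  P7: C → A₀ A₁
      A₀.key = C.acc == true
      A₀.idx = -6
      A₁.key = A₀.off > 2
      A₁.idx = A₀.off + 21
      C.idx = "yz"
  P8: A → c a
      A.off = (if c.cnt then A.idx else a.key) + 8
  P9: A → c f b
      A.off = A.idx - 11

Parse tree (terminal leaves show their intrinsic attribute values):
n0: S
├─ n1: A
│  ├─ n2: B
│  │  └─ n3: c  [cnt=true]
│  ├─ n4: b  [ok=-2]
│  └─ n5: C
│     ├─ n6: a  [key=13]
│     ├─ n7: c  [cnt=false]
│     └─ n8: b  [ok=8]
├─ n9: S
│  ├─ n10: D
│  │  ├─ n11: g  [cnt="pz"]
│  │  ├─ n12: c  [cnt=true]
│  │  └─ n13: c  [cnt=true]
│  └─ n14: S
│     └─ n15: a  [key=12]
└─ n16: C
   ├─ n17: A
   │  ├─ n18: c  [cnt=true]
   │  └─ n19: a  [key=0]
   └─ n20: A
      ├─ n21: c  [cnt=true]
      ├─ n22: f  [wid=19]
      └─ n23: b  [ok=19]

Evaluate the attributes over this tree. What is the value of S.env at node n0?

22

1. n1.key = false  [false]
2. n1.idx = 18  [18]
3. n2.env = 13  [A.idx - 5]
4. n2.cnt = 0  [A.idx - 18]
5. n2.lim = 11  [11]
6. n3.cnt = true  [terminal]
7. n2.ok = false  [B.env > 13]
8. n4.ok = -2  [terminal]
9. n5.acc = false  [B.ok == true]
10. n6.key = 13  [terminal]
11. n7.cnt = false  [terminal]
12. n8.ok = 8  [terminal]
13. n5.idx = "nu"  ["nu"]
14. n1.off = 1  [(if B.ok then b.ok else A.idx) - 17]
15. n11.cnt = "pz"  [terminal]
16. n12.cnt = true  [terminal]
17. n13.cnt = true  [terminal]
18. n10.depth = 16  [len(g.cnt) + 14]
19. n10.lab = 17  [17]
20. n10.live = 13  [13]
21. n10.off = 27  [len(g.cnt) + 25]
22. n15.key = 12  [terminal]
23. n14.env = -5  [a.key - 17]
24. n14.key = true  [a.key > 11]
25. n14.wid = true  [a.key > 11]
26. n14.ok = 30  [a.key * -2 + 54]
27. n9.env = 0  [D.lab * -2 + 34]
28. n9.key = true  [S₁.wid == true]
29. n9.wid = true  [D.off == 27]
30. n9.ok = 28  [D.off + 1]
31. n16.acc = false  [S₁.wid == false]
32. n17.key = false  [C.acc == true]
33. n17.idx = -6  [-6]
34. n18.cnt = true  [terminal]
35. n19.key = 0  [terminal]
36. n17.off = 2  [(if c.cnt then A.idx else a.key) + 8]
37. n20.key = false  [A₀.off > 2]
38. n20.idx = 23  [A₀.off + 21]
39. n21.cnt = true  [terminal]
40. n22.wid = 19  [terminal]
41. n23.ok = 19  [terminal]
42. n20.off = 12  [A.idx - 11]
43. n16.idx = "yz"  ["yz"]
44. n0.env = 22  [S₁.ok + S₁.env - 6]
45. n0.key = false  [S₁.key == false]
46. n0.wid = false  [S₁.env > 0]
47. n0.ok = 19  [S₁.ok - 9]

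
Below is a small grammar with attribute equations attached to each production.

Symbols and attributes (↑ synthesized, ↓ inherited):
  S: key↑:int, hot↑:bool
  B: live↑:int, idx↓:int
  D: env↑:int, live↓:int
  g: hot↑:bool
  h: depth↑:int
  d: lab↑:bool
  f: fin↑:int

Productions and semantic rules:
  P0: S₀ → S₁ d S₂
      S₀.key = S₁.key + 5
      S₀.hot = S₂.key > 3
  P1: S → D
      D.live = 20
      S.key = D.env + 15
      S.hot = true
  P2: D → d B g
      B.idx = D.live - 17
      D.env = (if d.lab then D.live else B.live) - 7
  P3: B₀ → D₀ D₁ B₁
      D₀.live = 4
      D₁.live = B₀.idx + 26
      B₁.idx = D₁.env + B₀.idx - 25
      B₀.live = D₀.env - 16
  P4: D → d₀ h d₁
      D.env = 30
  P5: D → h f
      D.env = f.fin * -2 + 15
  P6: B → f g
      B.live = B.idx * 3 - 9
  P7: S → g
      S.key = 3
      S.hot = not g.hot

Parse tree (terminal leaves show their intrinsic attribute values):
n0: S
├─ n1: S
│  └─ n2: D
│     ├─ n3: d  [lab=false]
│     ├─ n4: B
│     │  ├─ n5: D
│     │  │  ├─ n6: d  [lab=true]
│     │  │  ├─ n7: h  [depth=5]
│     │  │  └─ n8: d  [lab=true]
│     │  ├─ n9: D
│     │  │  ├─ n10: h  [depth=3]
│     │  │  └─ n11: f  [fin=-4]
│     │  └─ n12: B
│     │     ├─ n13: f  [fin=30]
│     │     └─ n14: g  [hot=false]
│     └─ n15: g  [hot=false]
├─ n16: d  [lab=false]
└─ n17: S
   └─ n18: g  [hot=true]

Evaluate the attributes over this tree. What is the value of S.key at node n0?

27

1. n2.live = 20  [20]
2. n3.lab = false  [terminal]
3. n4.idx = 3  [D.live - 17]
4. n5.live = 4  [4]
5. n6.lab = true  [terminal]
6. n7.depth = 5  [terminal]
7. n8.lab = true  [terminal]
8. n5.env = 30  [30]
9. n9.live = 29  [B₀.idx + 26]
10. n10.depth = 3  [terminal]
11. n11.fin = -4  [terminal]
12. n9.env = 23  [f.fin * -2 + 15]
13. n12.idx = 1  [D₁.env + B₀.idx - 25]
14. n13.fin = 30  [terminal]
15. n14.hot = false  [terminal]
16. n12.live = -6  [B.idx * 3 - 9]
17. n4.live = 14  [D₀.env - 16]
18. n15.hot = false  [terminal]
19. n2.env = 7  [(if d.lab then D.live else B.live) - 7]
20. n1.key = 22  [D.env + 15]
21. n1.hot = true  [true]
22. n16.lab = false  [terminal]
23. n18.hot = true  [terminal]
24. n17.key = 3  [3]
25. n17.hot = false  [not g.hot]
26. n0.key = 27  [S₁.key + 5]
27. n0.hot = false  [S₂.key > 3]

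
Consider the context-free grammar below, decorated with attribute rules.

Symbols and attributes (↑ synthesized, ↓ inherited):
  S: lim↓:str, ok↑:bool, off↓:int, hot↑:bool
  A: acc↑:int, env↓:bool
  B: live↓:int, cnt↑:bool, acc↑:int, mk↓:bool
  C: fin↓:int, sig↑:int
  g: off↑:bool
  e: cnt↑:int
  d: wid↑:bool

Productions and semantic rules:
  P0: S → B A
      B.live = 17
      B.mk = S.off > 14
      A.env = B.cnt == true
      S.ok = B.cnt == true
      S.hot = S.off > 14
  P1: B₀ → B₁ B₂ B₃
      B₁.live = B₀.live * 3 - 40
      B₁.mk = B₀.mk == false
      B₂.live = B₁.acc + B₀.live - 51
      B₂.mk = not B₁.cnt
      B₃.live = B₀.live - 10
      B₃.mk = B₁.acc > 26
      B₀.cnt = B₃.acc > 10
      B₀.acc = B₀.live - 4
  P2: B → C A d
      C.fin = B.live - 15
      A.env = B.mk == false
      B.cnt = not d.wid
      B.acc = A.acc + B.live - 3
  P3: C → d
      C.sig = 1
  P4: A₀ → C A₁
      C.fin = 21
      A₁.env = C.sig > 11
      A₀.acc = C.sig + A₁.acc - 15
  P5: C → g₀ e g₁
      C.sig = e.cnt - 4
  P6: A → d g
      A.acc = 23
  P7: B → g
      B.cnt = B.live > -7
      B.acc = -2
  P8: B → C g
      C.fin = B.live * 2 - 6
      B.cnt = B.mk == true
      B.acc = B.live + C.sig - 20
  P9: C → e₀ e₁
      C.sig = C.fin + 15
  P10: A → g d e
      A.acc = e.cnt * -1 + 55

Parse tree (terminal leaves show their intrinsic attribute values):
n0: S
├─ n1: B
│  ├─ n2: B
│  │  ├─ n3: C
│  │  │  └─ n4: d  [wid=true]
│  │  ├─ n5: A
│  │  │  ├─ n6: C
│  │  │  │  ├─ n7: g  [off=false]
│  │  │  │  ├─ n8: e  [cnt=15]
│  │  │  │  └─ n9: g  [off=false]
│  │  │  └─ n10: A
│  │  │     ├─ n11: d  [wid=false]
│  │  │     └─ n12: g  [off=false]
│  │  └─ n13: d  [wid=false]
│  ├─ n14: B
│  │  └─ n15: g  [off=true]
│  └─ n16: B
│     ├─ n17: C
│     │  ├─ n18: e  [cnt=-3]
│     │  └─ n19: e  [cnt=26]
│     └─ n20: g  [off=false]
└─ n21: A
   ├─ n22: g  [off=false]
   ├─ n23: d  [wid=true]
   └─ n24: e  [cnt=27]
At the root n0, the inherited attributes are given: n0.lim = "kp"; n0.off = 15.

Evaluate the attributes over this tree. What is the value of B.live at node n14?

1. n0.lim = "kp"  [given at root]
2. n0.off = 15  [given at root]
3. n1.live = 17  [17]
4. n1.mk = true  [S.off > 14]
5. n2.live = 11  [B₀.live * 3 - 40]
6. n2.mk = false  [B₀.mk == false]
7. n3.fin = -4  [B.live - 15]
8. n4.wid = true  [terminal]
9. n3.sig = 1  [1]
10. n5.env = true  [B.mk == false]
11. n6.fin = 21  [21]
12. n7.off = false  [terminal]
13. n8.cnt = 15  [terminal]
14. n9.off = false  [terminal]
15. n6.sig = 11  [e.cnt - 4]
16. n10.env = false  [C.sig > 11]
17. n11.wid = false  [terminal]
18. n12.off = false  [terminal]
19. n10.acc = 23  [23]
20. n5.acc = 19  [C.sig + A₁.acc - 15]
21. n13.wid = false  [terminal]
22. n2.cnt = true  [not d.wid]
23. n2.acc = 27  [A.acc + B.live - 3]
24. n14.live = -7  [B₁.acc + B₀.live - 51]
25. n14.mk = false  [not B₁.cnt]
26. n15.off = true  [terminal]
27. n14.cnt = false  [B.live > -7]
28. n14.acc = -2  [-2]
29. n16.live = 7  [B₀.live - 10]
30. n16.mk = true  [B₁.acc > 26]
31. n17.fin = 8  [B.live * 2 - 6]
32. n18.cnt = -3  [terminal]
33. n19.cnt = 26  [terminal]
34. n17.sig = 23  [C.fin + 15]
35. n20.off = false  [terminal]
36. n16.cnt = true  [B.mk == true]
37. n16.acc = 10  [B.live + C.sig - 20]
38. n1.cnt = false  [B₃.acc > 10]
39. n1.acc = 13  [B₀.live - 4]
40. n21.env = false  [B.cnt == true]
41. n22.off = false  [terminal]
42. n23.wid = true  [terminal]
43. n24.cnt = 27  [terminal]
44. n21.acc = 28  [e.cnt * -1 + 55]
45. n0.ok = false  [B.cnt == true]
46. n0.hot = true  [S.off > 14]

-7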